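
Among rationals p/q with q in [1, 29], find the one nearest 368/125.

53/18

Expand x = 368/125 as a continued fraction with the Euclidean algorithm:
  368 = 2*125 + 118, so a_0 = 2.
  125 = 1*118 + 7, so a_1 = 1.
  118 = 16*7 + 6, so a_2 = 16.
  7 = 1*6 + 1, so a_3 = 1.
  6 = 6*1 + 0, so a_4 = 6.
so x = [2; 1, 16, 1, 6].
Convergents (p_i = a_i*p_{i-1} + p_{i-2}, q_i = a_i*q_{i-1} + q_{i-2} with p_{-2}=0, p_{-1}=1, q_{-2}=1, q_{-1}=0), until the denominator exceeds 29:
  i=0: a_0=2, p_0 = 2*1 + 0 = 2, q_0 = 2*0 + 1 = 1.
  i=1: a_1=1, p_1 = 1*2 + 1 = 3, q_1 = 1*1 + 0 = 1.
  i=2: a_2=16, p_2 = 16*3 + 2 = 50, q_2 = 16*1 + 1 = 17.
  i=3: a_3=1, p_3 = 1*50 + 3 = 53, q_3 = 1*17 + 1 = 18.
  i=4: a_4=6, p_4 = 6*53 + 50 = 368, q_4 = 6*18 + 17 = 125.
q_4 = 125 > 29, so the last convergent with denominator <= 29 is p_3/q_3 = 53/18.
The closest fraction with denominator <= 29 is either p_3/q_3 or the intermediate fraction (k*p_3 + p_2)/(k*q_3 + q_2) with the largest k >= 1 whose denominator stays <= 29; these approach x as k grows, and every other convergent or intermediate fraction in range is farther away.
Largest k: floor((29 - q_2)/q_3) = floor((29 - 17)/18) = 0.
Since k = 0, no intermediate fraction beyond p_3/q_3 has denominator <= 29, so the convergent 53/18 is the closest (its error is |368*18 - 53*125|/(125*18) = 1/2250).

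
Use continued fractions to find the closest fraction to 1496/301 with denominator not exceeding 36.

Expand x = 1496/301 as a continued fraction with the Euclidean algorithm:
  1496 = 4*301 + 292, so a_0 = 4.
  301 = 1*292 + 9, so a_1 = 1.
  292 = 32*9 + 4, so a_2 = 32.
  9 = 2*4 + 1, so a_3 = 2.
  4 = 4*1 + 0, so a_4 = 4.
so x = [4; 1, 32, 2, 4].
Convergents (p_i = a_i*p_{i-1} + p_{i-2}, q_i = a_i*q_{i-1} + q_{i-2} with p_{-2}=0, p_{-1}=1, q_{-2}=1, q_{-1}=0), until the denominator exceeds 36:
  i=0: a_0=4, p_0 = 4*1 + 0 = 4, q_0 = 4*0 + 1 = 1.
  i=1: a_1=1, p_1 = 1*4 + 1 = 5, q_1 = 1*1 + 0 = 1.
  i=2: a_2=32, p_2 = 32*5 + 4 = 164, q_2 = 32*1 + 1 = 33.
  i=3: a_3=2, p_3 = 2*164 + 5 = 333, q_3 = 2*33 + 1 = 67.
q_3 = 67 > 36, so the last convergent with denominator <= 36 is p_2/q_2 = 164/33.
The closest fraction with denominator <= 36 is either p_2/q_2 or the intermediate fraction (k*p_2 + p_1)/(k*q_2 + q_1) with the largest k >= 1 whose denominator stays <= 36; these approach x as k grows, and every other convergent or intermediate fraction in range is farther away.
Largest k: floor((36 - q_1)/q_2) = floor((36 - 1)/33) = 1.
That gives (1*164 + 5)/(1*33 + 1) = 169/34.
Compare the errors: |x - 164/33| = |1496*33 - 164*301|/(301*33) = 4/9933, and |x - 169/34| = |1496*34 - 169*301|/(301*34) = 5/10234.
Cross-multiplying, 4*10234 = 40936 < 49665 = 5*9933, so 4/9933 is smaller: the convergent 164/33 is closer to x than 169/34.

164/33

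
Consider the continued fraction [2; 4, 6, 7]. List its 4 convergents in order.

Using the convergent recurrence p_i = a_i*p_{i-1} + p_{i-2}, q_i = a_i*q_{i-1} + q_{i-2} with p_{-2}=0, p_{-1}=1, q_{-2}=1, q_{-1}=0:
  i=0: a_0=2, p_0 = 2*1 + 0 = 2, q_0 = 2*0 + 1 = 1.
  i=1: a_1=4, p_1 = 4*2 + 1 = 9, q_1 = 4*1 + 0 = 4.
  i=2: a_2=6, p_2 = 6*9 + 2 = 56, q_2 = 6*4 + 1 = 25.
  i=3: a_3=7, p_3 = 7*56 + 9 = 401, q_3 = 7*25 + 4 = 179.

2/1, 9/4, 56/25, 401/179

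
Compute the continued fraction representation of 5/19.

Run the Euclidean algorithm on 5 and 19; the successive quotients are the partial quotients a_0, a_1, ... (each step inverts the fractional part left over by the previous one):
  5 = 0*19 + 5, so a_0 = 0.
  19 = 3*5 + 4, so a_1 = 3.
  5 = 1*4 + 1, so a_2 = 1.
  4 = 4*1 + 0, so a_3 = 4.
The remainder reaches 0 after 4 divisions, so the expansion has 4 partial quotients, read off in order.

[0; 3, 1, 4]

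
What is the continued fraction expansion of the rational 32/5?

Run the Euclidean algorithm on 32 and 5; the successive quotients are the partial quotients a_0, a_1, ... (each step inverts the fractional part left over by the previous one):
  32 = 6*5 + 2, so a_0 = 6.
  5 = 2*2 + 1, so a_1 = 2.
  2 = 2*1 + 0, so a_2 = 2.
The remainder reaches 0 after 3 divisions, so the expansion has 3 partial quotients, read off in order.

[6; 2, 2]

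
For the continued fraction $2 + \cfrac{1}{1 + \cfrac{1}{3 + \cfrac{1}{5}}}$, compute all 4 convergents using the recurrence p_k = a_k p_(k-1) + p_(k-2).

Using the convergent recurrence p_i = a_i*p_{i-1} + p_{i-2}, q_i = a_i*q_{i-1} + q_{i-2} with p_{-2}=0, p_{-1}=1, q_{-2}=1, q_{-1}=0:
  i=0: a_0=2, p_0 = 2*1 + 0 = 2, q_0 = 2*0 + 1 = 1.
  i=1: a_1=1, p_1 = 1*2 + 1 = 3, q_1 = 1*1 + 0 = 1.
  i=2: a_2=3, p_2 = 3*3 + 2 = 11, q_2 = 3*1 + 1 = 4.
  i=3: a_3=5, p_3 = 5*11 + 3 = 58, q_3 = 5*4 + 1 = 21.

2/1, 3/1, 11/4, 58/21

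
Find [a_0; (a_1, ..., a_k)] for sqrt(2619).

Write x_i = (sqrt(2619) + m_i)/d_i with (m_0, d_0) = (0, 1). a_0 = floor(sqrt(2619)) = 51, since 51^2 = 2601 <= 2619 < 2704 = 52^2.
Iterate m_{i+1} = d_i*a_i - m_i, d_{i+1} = (2619 - m_{i+1}^2)/d_i, a_{i+1} = floor((a_0 + m_{i+1})/d_{i+1}):
  m_1 = 1*51 - 0 = 51, d_1 = (2619 - 51^2)/1 = 18/1 = 18, a_1 = floor((51 + 51)/18) = 5.
  m_2 = 18*5 - 51 = 39, d_2 = (2619 - 39^2)/18 = 1098/18 = 61, a_2 = floor((51 + 39)/61) = 1.
  m_3 = 61*1 - 39 = 22, d_3 = (2619 - 22^2)/61 = 2135/61 = 35, a_3 = floor((51 + 22)/35) = 2.
  m_4 = 35*2 - 22 = 48, d_4 = (2619 - 48^2)/35 = 315/35 = 9, a_4 = floor((51 + 48)/9) = 11.
  m_5 = 9*11 - 48 = 51, d_5 = (2619 - 51^2)/9 = 18/9 = 2, a_5 = floor((51 + 51)/2) = 51.
  m_6 = 2*51 - 51 = 51, d_6 = (2619 - 51^2)/2 = 18/2 = 9, a_6 = floor((51 + 51)/9) = 11.
  m_7 = 9*11 - 51 = 48, d_7 = (2619 - 48^2)/9 = 315/9 = 35, a_7 = floor((51 + 48)/35) = 2.
  m_8 = 35*2 - 48 = 22, d_8 = (2619 - 22^2)/35 = 2135/35 = 61, a_8 = floor((51 + 22)/61) = 1.
  m_9 = 61*1 - 22 = 39, d_9 = (2619 - 39^2)/61 = 1098/61 = 18, a_9 = floor((51 + 39)/18) = 5.
  m_10 = 18*5 - 39 = 51, d_10 = (2619 - 51^2)/18 = 18/18 = 1, a_10 = floor((51 + 51)/1) = 102.
  m_11 = 1*102 - 51 = 51, d_11 = (2619 - 51^2)/1 = 18/1 = 18: (m_11, d_11) = (m_1, d_1) = (51, 18), so from here the quotients repeat a_1, ..., a_10; the period length is 10.
Hence the expansion of sqrt(2619) is a_0 = 51 followed by the repeating block 5, 1, 2, 11, 51, 11, 2, 1, 5, 102 (period 10).

[51; (5, 1, 2, 11, 51, 11, 2, 1, 5, 102)]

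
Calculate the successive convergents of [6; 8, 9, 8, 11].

Using the convergent recurrence p_i = a_i*p_{i-1} + p_{i-2}, q_i = a_i*q_{i-1} + q_{i-2} with p_{-2}=0, p_{-1}=1, q_{-2}=1, q_{-1}=0:
  i=0: a_0=6, p_0 = 6*1 + 0 = 6, q_0 = 6*0 + 1 = 1.
  i=1: a_1=8, p_1 = 8*6 + 1 = 49, q_1 = 8*1 + 0 = 8.
  i=2: a_2=9, p_2 = 9*49 + 6 = 447, q_2 = 9*8 + 1 = 73.
  i=3: a_3=8, p_3 = 8*447 + 49 = 3625, q_3 = 8*73 + 8 = 592.
  i=4: a_4=11, p_4 = 11*3625 + 447 = 40322, q_4 = 11*592 + 73 = 6585.

6/1, 49/8, 447/73, 3625/592, 40322/6585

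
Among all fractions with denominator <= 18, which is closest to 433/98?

53/12

Expand x = 433/98 as a continued fraction with the Euclidean algorithm:
  433 = 4*98 + 41, so a_0 = 4.
  98 = 2*41 + 16, so a_1 = 2.
  41 = 2*16 + 9, so a_2 = 2.
  16 = 1*9 + 7, so a_3 = 1.
  9 = 1*7 + 2, so a_4 = 1.
  7 = 3*2 + 1, so a_5 = 3.
  2 = 2*1 + 0, so a_6 = 2.
so x = [4; 2, 2, 1, 1, 3, 2].
Convergents (p_i = a_i*p_{i-1} + p_{i-2}, q_i = a_i*q_{i-1} + q_{i-2} with p_{-2}=0, p_{-1}=1, q_{-2}=1, q_{-1}=0), until the denominator exceeds 18:
  i=0: a_0=4, p_0 = 4*1 + 0 = 4, q_0 = 4*0 + 1 = 1.
  i=1: a_1=2, p_1 = 2*4 + 1 = 9, q_1 = 2*1 + 0 = 2.
  i=2: a_2=2, p_2 = 2*9 + 4 = 22, q_2 = 2*2 + 1 = 5.
  i=3: a_3=1, p_3 = 1*22 + 9 = 31, q_3 = 1*5 + 2 = 7.
  i=4: a_4=1, p_4 = 1*31 + 22 = 53, q_4 = 1*7 + 5 = 12.
  i=5: a_5=3, p_5 = 3*53 + 31 = 190, q_5 = 3*12 + 7 = 43.
q_5 = 43 > 18, so the last convergent with denominator <= 18 is p_4/q_4 = 53/12.
The closest fraction with denominator <= 18 is either p_4/q_4 or the intermediate fraction (k*p_4 + p_3)/(k*q_4 + q_3) with the largest k >= 1 whose denominator stays <= 18; these approach x as k grows, and every other convergent or intermediate fraction in range is farther away.
Largest k: floor((18 - q_3)/q_4) = floor((18 - 7)/12) = 0.
Since k = 0, no intermediate fraction beyond p_4/q_4 has denominator <= 18, so the convergent 53/12 is the closest (its error is |433*12 - 53*98|/(98*12) = 2/1176).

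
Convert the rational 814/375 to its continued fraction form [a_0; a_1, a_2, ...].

Run the Euclidean algorithm on 814 and 375; the successive quotients are the partial quotients a_0, a_1, ... (each step inverts the fractional part left over by the previous one):
  814 = 2*375 + 64, so a_0 = 2.
  375 = 5*64 + 55, so a_1 = 5.
  64 = 1*55 + 9, so a_2 = 1.
  55 = 6*9 + 1, so a_3 = 6.
  9 = 9*1 + 0, so a_4 = 9.
The remainder reaches 0 after 5 divisions, so the expansion has 5 partial quotients, read off in order.

[2; 5, 1, 6, 9]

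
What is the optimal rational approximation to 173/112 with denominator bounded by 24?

Expand x = 173/112 as a continued fraction with the Euclidean algorithm:
  173 = 1*112 + 61, so a_0 = 1.
  112 = 1*61 + 51, so a_1 = 1.
  61 = 1*51 + 10, so a_2 = 1.
  51 = 5*10 + 1, so a_3 = 5.
  10 = 10*1 + 0, so a_4 = 10.
so x = [1; 1, 1, 5, 10].
Convergents (p_i = a_i*p_{i-1} + p_{i-2}, q_i = a_i*q_{i-1} + q_{i-2} with p_{-2}=0, p_{-1}=1, q_{-2}=1, q_{-1}=0), until the denominator exceeds 24:
  i=0: a_0=1, p_0 = 1*1 + 0 = 1, q_0 = 1*0 + 1 = 1.
  i=1: a_1=1, p_1 = 1*1 + 1 = 2, q_1 = 1*1 + 0 = 1.
  i=2: a_2=1, p_2 = 1*2 + 1 = 3, q_2 = 1*1 + 1 = 2.
  i=3: a_3=5, p_3 = 5*3 + 2 = 17, q_3 = 5*2 + 1 = 11.
  i=4: a_4=10, p_4 = 10*17 + 3 = 173, q_4 = 10*11 + 2 = 112.
q_4 = 112 > 24, so the last convergent with denominator <= 24 is p_3/q_3 = 17/11.
The closest fraction with denominator <= 24 is either p_3/q_3 or the intermediate fraction (k*p_3 + p_2)/(k*q_3 + q_2) with the largest k >= 1 whose denominator stays <= 24; these approach x as k grows, and every other convergent or intermediate fraction in range is farther away.
Largest k: floor((24 - q_2)/q_3) = floor((24 - 2)/11) = 2.
That gives (2*17 + 3)/(2*11 + 2) = 37/24.
Compare the errors: |x - 17/11| = |173*11 - 17*112|/(112*11) = 1/1232, and |x - 37/24| = |173*24 - 37*112|/(112*24) = 8/2688.
Cross-multiplying, 1*2688 = 2688 < 9856 = 8*1232, so 1/1232 is smaller: the convergent 17/11 is closer to x than 37/24.

17/11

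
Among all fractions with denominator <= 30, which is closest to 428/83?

98/19

Expand x = 428/83 as a continued fraction with the Euclidean algorithm:
  428 = 5*83 + 13, so a_0 = 5.
  83 = 6*13 + 5, so a_1 = 6.
  13 = 2*5 + 3, so a_2 = 2.
  5 = 1*3 + 2, so a_3 = 1.
  3 = 1*2 + 1, so a_4 = 1.
  2 = 2*1 + 0, so a_5 = 2.
so x = [5; 6, 2, 1, 1, 2].
Convergents (p_i = a_i*p_{i-1} + p_{i-2}, q_i = a_i*q_{i-1} + q_{i-2} with p_{-2}=0, p_{-1}=1, q_{-2}=1, q_{-1}=0), until the denominator exceeds 30:
  i=0: a_0=5, p_0 = 5*1 + 0 = 5, q_0 = 5*0 + 1 = 1.
  i=1: a_1=6, p_1 = 6*5 + 1 = 31, q_1 = 6*1 + 0 = 6.
  i=2: a_2=2, p_2 = 2*31 + 5 = 67, q_2 = 2*6 + 1 = 13.
  i=3: a_3=1, p_3 = 1*67 + 31 = 98, q_3 = 1*13 + 6 = 19.
  i=4: a_4=1, p_4 = 1*98 + 67 = 165, q_4 = 1*19 + 13 = 32.
q_4 = 32 > 30, so the last convergent with denominator <= 30 is p_3/q_3 = 98/19.
The closest fraction with denominator <= 30 is either p_3/q_3 or the intermediate fraction (k*p_3 + p_2)/(k*q_3 + q_2) with the largest k >= 1 whose denominator stays <= 30; these approach x as k grows, and every other convergent or intermediate fraction in range is farther away.
Largest k: floor((30 - q_2)/q_3) = floor((30 - 13)/19) = 0.
Since k = 0, no intermediate fraction beyond p_3/q_3 has denominator <= 30, so the convergent 98/19 is the closest (its error is |428*19 - 98*83|/(83*19) = 2/1577).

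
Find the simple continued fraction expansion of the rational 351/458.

[0; 1, 3, 3, 1, 1, 3, 4]

Run the Euclidean algorithm on 351 and 458; the successive quotients are the partial quotients a_0, a_1, ... (each step inverts the fractional part left over by the previous one):
  351 = 0*458 + 351, so a_0 = 0.
  458 = 1*351 + 107, so a_1 = 1.
  351 = 3*107 + 30, so a_2 = 3.
  107 = 3*30 + 17, so a_3 = 3.
  30 = 1*17 + 13, so a_4 = 1.
  17 = 1*13 + 4, so a_5 = 1.
  13 = 3*4 + 1, so a_6 = 3.
  4 = 4*1 + 0, so a_7 = 4.
The remainder reaches 0 after 8 divisions, so the expansion has 8 partial quotients, read off in order.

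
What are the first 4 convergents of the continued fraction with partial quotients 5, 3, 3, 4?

5/1, 16/3, 53/10, 228/43

Using the convergent recurrence p_i = a_i*p_{i-1} + p_{i-2}, q_i = a_i*q_{i-1} + q_{i-2} with p_{-2}=0, p_{-1}=1, q_{-2}=1, q_{-1}=0:
  i=0: a_0=5, p_0 = 5*1 + 0 = 5, q_0 = 5*0 + 1 = 1.
  i=1: a_1=3, p_1 = 3*5 + 1 = 16, q_1 = 3*1 + 0 = 3.
  i=2: a_2=3, p_2 = 3*16 + 5 = 53, q_2 = 3*3 + 1 = 10.
  i=3: a_3=4, p_3 = 4*53 + 16 = 228, q_3 = 4*10 + 3 = 43.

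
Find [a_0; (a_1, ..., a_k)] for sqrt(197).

[14; (28)]

Write x_i = (sqrt(197) + m_i)/d_i with (m_0, d_0) = (0, 1). a_0 = floor(sqrt(197)) = 14, since 14^2 = 196 <= 197 < 225 = 15^2.
Iterate m_{i+1} = d_i*a_i - m_i, d_{i+1} = (197 - m_{i+1}^2)/d_i, a_{i+1} = floor((a_0 + m_{i+1})/d_{i+1}):
  m_1 = 1*14 - 0 = 14, d_1 = (197 - 14^2)/1 = 1/1 = 1, a_1 = floor((14 + 14)/1) = 28.
  m_2 = 1*28 - 14 = 14, d_2 = (197 - 14^2)/1 = 1/1 = 1: (m_2, d_2) = (m_1, d_1) = (14, 1), so from here the quotient a_1 repeats; the period length is 1.
Hence the expansion of sqrt(197) is a_0 = 14 followed by the repeating block 28 (period 1).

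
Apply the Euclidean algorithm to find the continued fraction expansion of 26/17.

[1; 1, 1, 8]

Run the Euclidean algorithm on 26 and 17; the successive quotients are the partial quotients a_0, a_1, ... (each step inverts the fractional part left over by the previous one):
  26 = 1*17 + 9, so a_0 = 1.
  17 = 1*9 + 8, so a_1 = 1.
  9 = 1*8 + 1, so a_2 = 1.
  8 = 8*1 + 0, so a_3 = 8.
The remainder reaches 0 after 4 divisions, so the expansion has 4 partial quotients, read off in order.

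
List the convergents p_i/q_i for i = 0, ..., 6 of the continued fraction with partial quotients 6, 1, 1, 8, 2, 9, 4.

6/1, 7/1, 13/2, 111/17, 235/36, 2226/341, 9139/1400

Using the convergent recurrence p_i = a_i*p_{i-1} + p_{i-2}, q_i = a_i*q_{i-1} + q_{i-2} with p_{-2}=0, p_{-1}=1, q_{-2}=1, q_{-1}=0:
  i=0: a_0=6, p_0 = 6*1 + 0 = 6, q_0 = 6*0 + 1 = 1.
  i=1: a_1=1, p_1 = 1*6 + 1 = 7, q_1 = 1*1 + 0 = 1.
  i=2: a_2=1, p_2 = 1*7 + 6 = 13, q_2 = 1*1 + 1 = 2.
  i=3: a_3=8, p_3 = 8*13 + 7 = 111, q_3 = 8*2 + 1 = 17.
  i=4: a_4=2, p_4 = 2*111 + 13 = 235, q_4 = 2*17 + 2 = 36.
  i=5: a_5=9, p_5 = 9*235 + 111 = 2226, q_5 = 9*36 + 17 = 341.
  i=6: a_6=4, p_6 = 4*2226 + 235 = 9139, q_6 = 4*341 + 36 = 1400.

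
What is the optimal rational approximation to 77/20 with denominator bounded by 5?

19/5

Expand x = 77/20 as a continued fraction with the Euclidean algorithm:
  77 = 3*20 + 17, so a_0 = 3.
  20 = 1*17 + 3, so a_1 = 1.
  17 = 5*3 + 2, so a_2 = 5.
  3 = 1*2 + 1, so a_3 = 1.
  2 = 2*1 + 0, so a_4 = 2.
so x = [3; 1, 5, 1, 2].
Convergents (p_i = a_i*p_{i-1} + p_{i-2}, q_i = a_i*q_{i-1} + q_{i-2} with p_{-2}=0, p_{-1}=1, q_{-2}=1, q_{-1}=0), until the denominator exceeds 5:
  i=0: a_0=3, p_0 = 3*1 + 0 = 3, q_0 = 3*0 + 1 = 1.
  i=1: a_1=1, p_1 = 1*3 + 1 = 4, q_1 = 1*1 + 0 = 1.
  i=2: a_2=5, p_2 = 5*4 + 3 = 23, q_2 = 5*1 + 1 = 6.
q_2 = 6 > 5, so the last convergent with denominator <= 5 is p_1/q_1 = 4/1.
The closest fraction with denominator <= 5 is either p_1/q_1 or the intermediate fraction (k*p_1 + p_0)/(k*q_1 + q_0) with the largest k >= 1 whose denominator stays <= 5; these approach x as k grows, and every other convergent or intermediate fraction in range is farther away.
Largest k: floor((5 - q_0)/q_1) = floor((5 - 1)/1) = 4.
That gives (4*4 + 3)/(4*1 + 1) = 19/5.
Compare the errors: |x - 4/1| = |77*1 - 4*20|/(20*1) = 3/20, and |x - 19/5| = |77*5 - 19*20|/(20*5) = 5/100.
Cross-multiplying, 5*20 = 100 < 300 = 3*100, so 5/100 is smaller: the intermediate fraction 19/5 is closer to x than 4/1.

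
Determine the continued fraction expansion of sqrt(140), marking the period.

Write x_i = (sqrt(140) + m_i)/d_i with (m_0, d_0) = (0, 1). a_0 = floor(sqrt(140)) = 11, since 11^2 = 121 <= 140 < 144 = 12^2.
Iterate m_{i+1} = d_i*a_i - m_i, d_{i+1} = (140 - m_{i+1}^2)/d_i, a_{i+1} = floor((a_0 + m_{i+1})/d_{i+1}):
  m_1 = 1*11 - 0 = 11, d_1 = (140 - 11^2)/1 = 19/1 = 19, a_1 = floor((11 + 11)/19) = 1.
  m_2 = 19*1 - 11 = 8, d_2 = (140 - 8^2)/19 = 76/19 = 4, a_2 = floor((11 + 8)/4) = 4.
  m_3 = 4*4 - 8 = 8, d_3 = (140 - 8^2)/4 = 76/4 = 19, a_3 = floor((11 + 8)/19) = 1.
  m_4 = 19*1 - 8 = 11, d_4 = (140 - 11^2)/19 = 19/19 = 1, a_4 = floor((11 + 11)/1) = 22.
  m_5 = 1*22 - 11 = 11, d_5 = (140 - 11^2)/1 = 19/1 = 19: (m_5, d_5) = (m_1, d_1) = (11, 19), so from here the quotients repeat a_1, ..., a_4; the period length is 4.
Hence the expansion of sqrt(140) is a_0 = 11 followed by the repeating block 1, 4, 1, 22 (period 4).

[11; (1, 4, 1, 22)]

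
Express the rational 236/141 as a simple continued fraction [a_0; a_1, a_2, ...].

Run the Euclidean algorithm on 236 and 141; the successive quotients are the partial quotients a_0, a_1, ... (each step inverts the fractional part left over by the previous one):
  236 = 1*141 + 95, so a_0 = 1.
  141 = 1*95 + 46, so a_1 = 1.
  95 = 2*46 + 3, so a_2 = 2.
  46 = 15*3 + 1, so a_3 = 15.
  3 = 3*1 + 0, so a_4 = 3.
The remainder reaches 0 after 5 divisions, so the expansion has 5 partial quotients, read off in order.

[1; 1, 2, 15, 3]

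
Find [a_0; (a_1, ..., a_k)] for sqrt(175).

[13; (4, 2, 1, 2, 4, 26)]

Write x_i = (sqrt(175) + m_i)/d_i with (m_0, d_0) = (0, 1). a_0 = floor(sqrt(175)) = 13, since 13^2 = 169 <= 175 < 196 = 14^2.
Iterate m_{i+1} = d_i*a_i - m_i, d_{i+1} = (175 - m_{i+1}^2)/d_i, a_{i+1} = floor((a_0 + m_{i+1})/d_{i+1}):
  m_1 = 1*13 - 0 = 13, d_1 = (175 - 13^2)/1 = 6/1 = 6, a_1 = floor((13 + 13)/6) = 4.
  m_2 = 6*4 - 13 = 11, d_2 = (175 - 11^2)/6 = 54/6 = 9, a_2 = floor((13 + 11)/9) = 2.
  m_3 = 9*2 - 11 = 7, d_3 = (175 - 7^2)/9 = 126/9 = 14, a_3 = floor((13 + 7)/14) = 1.
  m_4 = 14*1 - 7 = 7, d_4 = (175 - 7^2)/14 = 126/14 = 9, a_4 = floor((13 + 7)/9) = 2.
  m_5 = 9*2 - 7 = 11, d_5 = (175 - 11^2)/9 = 54/9 = 6, a_5 = floor((13 + 11)/6) = 4.
  m_6 = 6*4 - 11 = 13, d_6 = (175 - 13^2)/6 = 6/6 = 1, a_6 = floor((13 + 13)/1) = 26.
  m_7 = 1*26 - 13 = 13, d_7 = (175 - 13^2)/1 = 6/1 = 6: (m_7, d_7) = (m_1, d_1) = (13, 6), so from here the quotients repeat a_1, ..., a_6; the period length is 6.
Hence the expansion of sqrt(175) is a_0 = 13 followed by the repeating block 4, 2, 1, 2, 4, 26 (period 6).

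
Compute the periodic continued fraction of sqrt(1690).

[41; (9, 8, 9, 82)]

Write x_i = (sqrt(1690) + m_i)/d_i with (m_0, d_0) = (0, 1). a_0 = floor(sqrt(1690)) = 41, since 41^2 = 1681 <= 1690 < 1764 = 42^2.
Iterate m_{i+1} = d_i*a_i - m_i, d_{i+1} = (1690 - m_{i+1}^2)/d_i, a_{i+1} = floor((a_0 + m_{i+1})/d_{i+1}):
  m_1 = 1*41 - 0 = 41, d_1 = (1690 - 41^2)/1 = 9/1 = 9, a_1 = floor((41 + 41)/9) = 9.
  m_2 = 9*9 - 41 = 40, d_2 = (1690 - 40^2)/9 = 90/9 = 10, a_2 = floor((41 + 40)/10) = 8.
  m_3 = 10*8 - 40 = 40, d_3 = (1690 - 40^2)/10 = 90/10 = 9, a_3 = floor((41 + 40)/9) = 9.
  m_4 = 9*9 - 40 = 41, d_4 = (1690 - 41^2)/9 = 9/9 = 1, a_4 = floor((41 + 41)/1) = 82.
  m_5 = 1*82 - 41 = 41, d_5 = (1690 - 41^2)/1 = 9/1 = 9: (m_5, d_5) = (m_1, d_1) = (41, 9), so from here the quotients repeat a_1, ..., a_4; the period length is 4.
Hence the expansion of sqrt(1690) is a_0 = 41 followed by the repeating block 9, 8, 9, 82 (period 4).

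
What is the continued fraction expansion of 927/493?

Run the Euclidean algorithm on 927 and 493; the successive quotients are the partial quotients a_0, a_1, ... (each step inverts the fractional part left over by the previous one):
  927 = 1*493 + 434, so a_0 = 1.
  493 = 1*434 + 59, so a_1 = 1.
  434 = 7*59 + 21, so a_2 = 7.
  59 = 2*21 + 17, so a_3 = 2.
  21 = 1*17 + 4, so a_4 = 1.
  17 = 4*4 + 1, so a_5 = 4.
  4 = 4*1 + 0, so a_6 = 4.
The remainder reaches 0 after 7 divisions, so the expansion has 7 partial quotients, read off in order.

[1; 1, 7, 2, 1, 4, 4]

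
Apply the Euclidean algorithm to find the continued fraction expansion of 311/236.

[1; 3, 6, 1, 4, 2]

Run the Euclidean algorithm on 311 and 236; the successive quotients are the partial quotients a_0, a_1, ... (each step inverts the fractional part left over by the previous one):
  311 = 1*236 + 75, so a_0 = 1.
  236 = 3*75 + 11, so a_1 = 3.
  75 = 6*11 + 9, so a_2 = 6.
  11 = 1*9 + 2, so a_3 = 1.
  9 = 4*2 + 1, so a_4 = 4.
  2 = 2*1 + 0, so a_5 = 2.
The remainder reaches 0 after 6 divisions, so the expansion has 6 partial quotients, read off in order.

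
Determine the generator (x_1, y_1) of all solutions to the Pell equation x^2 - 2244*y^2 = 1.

(x, y) = (522785, 11036)

First expand sqrt(2244) as a continued fraction. With x_i = (sqrt(2244) + m_i)/d_i and (m_0, d_0) = (0, 1): a_0 = floor(sqrt(2244)) = 47, since 47^2 = 2209 <= 2244 < 2304 = 48^2.
Iterate m_{i+1} = d_i*a_i - m_i, d_{i+1} = (2244 - m_{i+1}^2)/d_i, a_{i+1} = floor((a_0 + m_{i+1})/d_{i+1}):
  m_1 = 1*47 - 0 = 47, d_1 = (2244 - 47^2)/1 = 35/1 = 35, a_1 = floor((47 + 47)/35) = 2.
  m_2 = 35*2 - 47 = 23, d_2 = (2244 - 23^2)/35 = 1715/35 = 49, a_2 = floor((47 + 23)/49) = 1.
  m_3 = 49*1 - 23 = 26, d_3 = (2244 - 26^2)/49 = 1568/49 = 32, a_3 = floor((47 + 26)/32) = 2.
  m_4 = 32*2 - 26 = 38, d_4 = (2244 - 38^2)/32 = 800/32 = 25, a_4 = floor((47 + 38)/25) = 3.
  m_5 = 25*3 - 38 = 37, d_5 = (2244 - 37^2)/25 = 875/25 = 35, a_5 = floor((47 + 37)/35) = 2.
  m_6 = 35*2 - 37 = 33, d_6 = (2244 - 33^2)/35 = 1155/35 = 33, a_6 = floor((47 + 33)/33) = 2.
  m_7 = 33*2 - 33 = 33, d_7 = (2244 - 33^2)/33 = 1155/33 = 35, a_7 = floor((47 + 33)/35) = 2.
  m_8 = 35*2 - 33 = 37, d_8 = (2244 - 37^2)/35 = 875/35 = 25, a_8 = floor((47 + 37)/25) = 3.
  m_9 = 25*3 - 37 = 38, d_9 = (2244 - 38^2)/25 = 800/25 = 32, a_9 = floor((47 + 38)/32) = 2.
  m_10 = 32*2 - 38 = 26, d_10 = (2244 - 26^2)/32 = 1568/32 = 49, a_10 = floor((47 + 26)/49) = 1.
  m_11 = 49*1 - 26 = 23, d_11 = (2244 - 23^2)/49 = 1715/49 = 35, a_11 = floor((47 + 23)/35) = 2.
  m_12 = 35*2 - 23 = 47, d_12 = (2244 - 47^2)/35 = 35/35 = 1, a_12 = floor((47 + 47)/1) = 94.
  m_13 = 1*94 - 47 = 47, d_13 = (2244 - 47^2)/1 = 35/1 = 35: (m_13, d_13) = (m_1, d_1) = (47, 35), so from here the quotients repeat a_1, ..., a_12; the period length is 12.
So sqrt(2244) = [47; (2, 1, 2, 3, 2, 2, 2, 3, 2, 1, 2, 94)] with period length k = 12.
k is even, so the fundamental solution of x^2 - 2244y^2 = 1 is (p_{k-1}, q_{k-1}) = (p_11, q_11); compute convergents through index 11.
Convergents (p_i = a_i*p_{i-1} + p_{i-2}, q_i = a_i*q_{i-1} + q_{i-2} with p_{-2}=0, p_{-1}=1, q_{-2}=1, q_{-1}=0):
  i=0: a_0=47, p_0 = 47*1 + 0 = 47, q_0 = 47*0 + 1 = 1.
  i=1: a_1=2, p_1 = 2*47 + 1 = 95, q_1 = 2*1 + 0 = 2.
  i=2: a_2=1, p_2 = 1*95 + 47 = 142, q_2 = 1*2 + 1 = 3.
  i=3: a_3=2, p_3 = 2*142 + 95 = 379, q_3 = 2*3 + 2 = 8.
  i=4: a_4=3, p_4 = 3*379 + 142 = 1279, q_4 = 3*8 + 3 = 27.
  i=5: a_5=2, p_5 = 2*1279 + 379 = 2937, q_5 = 2*27 + 8 = 62.
  i=6: a_6=2, p_6 = 2*2937 + 1279 = 7153, q_6 = 2*62 + 27 = 151.
  i=7: a_7=2, p_7 = 2*7153 + 2937 = 17243, q_7 = 2*151 + 62 = 364.
  i=8: a_8=3, p_8 = 3*17243 + 7153 = 58882, q_8 = 3*364 + 151 = 1243.
  i=9: a_9=2, p_9 = 2*58882 + 17243 = 135007, q_9 = 2*1243 + 364 = 2850.
  i=10: a_10=1, p_10 = 1*135007 + 58882 = 193889, q_10 = 1*2850 + 1243 = 4093.
  i=11: a_11=2, p_11 = 2*193889 + 135007 = 522785, q_11 = 2*4093 + 2850 = 11036.
Check: 522785^2 - 2244*11036^2 = 273304156225 - 273304156224 = 1, so (x, y) = (522785, 11036) solves the equation, and by the theorem it is the least positive solution.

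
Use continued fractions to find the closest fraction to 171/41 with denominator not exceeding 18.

25/6

Expand x = 171/41 as a continued fraction with the Euclidean algorithm:
  171 = 4*41 + 7, so a_0 = 4.
  41 = 5*7 + 6, so a_1 = 5.
  7 = 1*6 + 1, so a_2 = 1.
  6 = 6*1 + 0, so a_3 = 6.
so x = [4; 5, 1, 6].
Convergents (p_i = a_i*p_{i-1} + p_{i-2}, q_i = a_i*q_{i-1} + q_{i-2} with p_{-2}=0, p_{-1}=1, q_{-2}=1, q_{-1}=0), until the denominator exceeds 18:
  i=0: a_0=4, p_0 = 4*1 + 0 = 4, q_0 = 4*0 + 1 = 1.
  i=1: a_1=5, p_1 = 5*4 + 1 = 21, q_1 = 5*1 + 0 = 5.
  i=2: a_2=1, p_2 = 1*21 + 4 = 25, q_2 = 1*5 + 1 = 6.
  i=3: a_3=6, p_3 = 6*25 + 21 = 171, q_3 = 6*6 + 5 = 41.
q_3 = 41 > 18, so the last convergent with denominator <= 18 is p_2/q_2 = 25/6.
The closest fraction with denominator <= 18 is either p_2/q_2 or the intermediate fraction (k*p_2 + p_1)/(k*q_2 + q_1) with the largest k >= 1 whose denominator stays <= 18; these approach x as k grows, and every other convergent or intermediate fraction in range is farther away.
Largest k: floor((18 - q_1)/q_2) = floor((18 - 5)/6) = 2.
That gives (2*25 + 21)/(2*6 + 5) = 71/17.
Compare the errors: |x - 25/6| = |171*6 - 25*41|/(41*6) = 1/246, and |x - 71/17| = |171*17 - 71*41|/(41*17) = 4/697.
Cross-multiplying, 1*697 = 697 < 984 = 4*246, so 1/246 is smaller: the convergent 25/6 is closer to x than 71/17.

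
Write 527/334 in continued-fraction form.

Run the Euclidean algorithm on 527 and 334; the successive quotients are the partial quotients a_0, a_1, ... (each step inverts the fractional part left over by the previous one):
  527 = 1*334 + 193, so a_0 = 1.
  334 = 1*193 + 141, so a_1 = 1.
  193 = 1*141 + 52, so a_2 = 1.
  141 = 2*52 + 37, so a_3 = 2.
  52 = 1*37 + 15, so a_4 = 1.
  37 = 2*15 + 7, so a_5 = 2.
  15 = 2*7 + 1, so a_6 = 2.
  7 = 7*1 + 0, so a_7 = 7.
The remainder reaches 0 after 8 divisions, so the expansion has 8 partial quotients, read off in order.

[1; 1, 1, 2, 1, 2, 2, 7]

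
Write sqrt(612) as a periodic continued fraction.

[24; (1, 2, 1, 4, 1, 2, 1, 48)]

Write x_i = (sqrt(612) + m_i)/d_i with (m_0, d_0) = (0, 1). a_0 = floor(sqrt(612)) = 24, since 24^2 = 576 <= 612 < 625 = 25^2.
Iterate m_{i+1} = d_i*a_i - m_i, d_{i+1} = (612 - m_{i+1}^2)/d_i, a_{i+1} = floor((a_0 + m_{i+1})/d_{i+1}):
  m_1 = 1*24 - 0 = 24, d_1 = (612 - 24^2)/1 = 36/1 = 36, a_1 = floor((24 + 24)/36) = 1.
  m_2 = 36*1 - 24 = 12, d_2 = (612 - 12^2)/36 = 468/36 = 13, a_2 = floor((24 + 12)/13) = 2.
  m_3 = 13*2 - 12 = 14, d_3 = (612 - 14^2)/13 = 416/13 = 32, a_3 = floor((24 + 14)/32) = 1.
  m_4 = 32*1 - 14 = 18, d_4 = (612 - 18^2)/32 = 288/32 = 9, a_4 = floor((24 + 18)/9) = 4.
  m_5 = 9*4 - 18 = 18, d_5 = (612 - 18^2)/9 = 288/9 = 32, a_5 = floor((24 + 18)/32) = 1.
  m_6 = 32*1 - 18 = 14, d_6 = (612 - 14^2)/32 = 416/32 = 13, a_6 = floor((24 + 14)/13) = 2.
  m_7 = 13*2 - 14 = 12, d_7 = (612 - 12^2)/13 = 468/13 = 36, a_7 = floor((24 + 12)/36) = 1.
  m_8 = 36*1 - 12 = 24, d_8 = (612 - 24^2)/36 = 36/36 = 1, a_8 = floor((24 + 24)/1) = 48.
  m_9 = 1*48 - 24 = 24, d_9 = (612 - 24^2)/1 = 36/1 = 36: (m_9, d_9) = (m_1, d_1) = (24, 36), so from here the quotients repeat a_1, ..., a_8; the period length is 8.
Hence the expansion of sqrt(612) is a_0 = 24 followed by the repeating block 1, 2, 1, 4, 1, 2, 1, 48 (period 8).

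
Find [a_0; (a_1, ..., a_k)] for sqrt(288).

Write x_i = (sqrt(288) + m_i)/d_i with (m_0, d_0) = (0, 1). a_0 = floor(sqrt(288)) = 16, since 16^2 = 256 <= 288 < 289 = 17^2.
Iterate m_{i+1} = d_i*a_i - m_i, d_{i+1} = (288 - m_{i+1}^2)/d_i, a_{i+1} = floor((a_0 + m_{i+1})/d_{i+1}):
  m_1 = 1*16 - 0 = 16, d_1 = (288 - 16^2)/1 = 32/1 = 32, a_1 = floor((16 + 16)/32) = 1.
  m_2 = 32*1 - 16 = 16, d_2 = (288 - 16^2)/32 = 32/32 = 1, a_2 = floor((16 + 16)/1) = 32.
  m_3 = 1*32 - 16 = 16, d_3 = (288 - 16^2)/1 = 32/1 = 32: (m_3, d_3) = (m_1, d_1) = (16, 32), so from here the quotients repeat a_1, a_2; the period length is 2.
Hence the expansion of sqrt(288) is a_0 = 16 followed by the repeating block 1, 32 (period 2).

[16; (1, 32)]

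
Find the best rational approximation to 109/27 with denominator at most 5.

4/1

Expand x = 109/27 as a continued fraction with the Euclidean algorithm:
  109 = 4*27 + 1, so a_0 = 4.
  27 = 27*1 + 0, so a_1 = 27.
so x = [4; 27].
Convergents (p_i = a_i*p_{i-1} + p_{i-2}, q_i = a_i*q_{i-1} + q_{i-2} with p_{-2}=0, p_{-1}=1, q_{-2}=1, q_{-1}=0), until the denominator exceeds 5:
  i=0: a_0=4, p_0 = 4*1 + 0 = 4, q_0 = 4*0 + 1 = 1.
  i=1: a_1=27, p_1 = 27*4 + 1 = 109, q_1 = 27*1 + 0 = 27.
q_1 = 27 > 5, so the last convergent with denominator <= 5 is p_0/q_0 = 4/1.
The closest fraction with denominator <= 5 is either p_0/q_0 or the intermediate fraction (k*p_0 + p_{-1})/(k*q_0 + q_{-1}) with the largest k >= 1 whose denominator stays <= 5; these approach x as k grows, and every other convergent or intermediate fraction in range is farther away.
Largest k: floor((5 - q_{-1})/q_0) = floor((5 - 0)/1) = 5 (using the seeds p_{-1} = 1, q_{-1} = 0).
That gives (5*4 + 1)/(5*1 + 0) = 21/5.
Compare the errors: |x - 4/1| = |109*1 - 4*27|/(27*1) = 1/27, and |x - 21/5| = |109*5 - 21*27|/(27*5) = 22/135.
Cross-multiplying, 1*135 = 135 < 594 = 22*27, so 1/27 is smaller: the convergent 4/1 is closer to x than 21/5.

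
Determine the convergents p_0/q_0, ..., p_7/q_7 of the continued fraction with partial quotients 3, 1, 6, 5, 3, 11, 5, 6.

3/1, 4/1, 27/7, 139/36, 444/115, 5023/1301, 25559/6620, 158377/41021

Using the convergent recurrence p_i = a_i*p_{i-1} + p_{i-2}, q_i = a_i*q_{i-1} + q_{i-2} with p_{-2}=0, p_{-1}=1, q_{-2}=1, q_{-1}=0:
  i=0: a_0=3, p_0 = 3*1 + 0 = 3, q_0 = 3*0 + 1 = 1.
  i=1: a_1=1, p_1 = 1*3 + 1 = 4, q_1 = 1*1 + 0 = 1.
  i=2: a_2=6, p_2 = 6*4 + 3 = 27, q_2 = 6*1 + 1 = 7.
  i=3: a_3=5, p_3 = 5*27 + 4 = 139, q_3 = 5*7 + 1 = 36.
  i=4: a_4=3, p_4 = 3*139 + 27 = 444, q_4 = 3*36 + 7 = 115.
  i=5: a_5=11, p_5 = 11*444 + 139 = 5023, q_5 = 11*115 + 36 = 1301.
  i=6: a_6=5, p_6 = 5*5023 + 444 = 25559, q_6 = 5*1301 + 115 = 6620.
  i=7: a_7=6, p_7 = 6*25559 + 5023 = 158377, q_7 = 6*6620 + 1301 = 41021.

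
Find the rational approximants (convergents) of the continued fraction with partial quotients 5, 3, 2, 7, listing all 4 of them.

Using the convergent recurrence p_i = a_i*p_{i-1} + p_{i-2}, q_i = a_i*q_{i-1} + q_{i-2} with p_{-2}=0, p_{-1}=1, q_{-2}=1, q_{-1}=0:
  i=0: a_0=5, p_0 = 5*1 + 0 = 5, q_0 = 5*0 + 1 = 1.
  i=1: a_1=3, p_1 = 3*5 + 1 = 16, q_1 = 3*1 + 0 = 3.
  i=2: a_2=2, p_2 = 2*16 + 5 = 37, q_2 = 2*3 + 1 = 7.
  i=3: a_3=7, p_3 = 7*37 + 16 = 275, q_3 = 7*7 + 3 = 52.

5/1, 16/3, 37/7, 275/52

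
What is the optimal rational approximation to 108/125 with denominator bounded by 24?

Expand x = 108/125 as a continued fraction with the Euclidean algorithm:
  108 = 0*125 + 108, so a_0 = 0.
  125 = 1*108 + 17, so a_1 = 1.
  108 = 6*17 + 6, so a_2 = 6.
  17 = 2*6 + 5, so a_3 = 2.
  6 = 1*5 + 1, so a_4 = 1.
  5 = 5*1 + 0, so a_5 = 5.
so x = [0; 1, 6, 2, 1, 5].
Convergents (p_i = a_i*p_{i-1} + p_{i-2}, q_i = a_i*q_{i-1} + q_{i-2} with p_{-2}=0, p_{-1}=1, q_{-2}=1, q_{-1}=0), until the denominator exceeds 24:
  i=0: a_0=0, p_0 = 0*1 + 0 = 0, q_0 = 0*0 + 1 = 1.
  i=1: a_1=1, p_1 = 1*0 + 1 = 1, q_1 = 1*1 + 0 = 1.
  i=2: a_2=6, p_2 = 6*1 + 0 = 6, q_2 = 6*1 + 1 = 7.
  i=3: a_3=2, p_3 = 2*6 + 1 = 13, q_3 = 2*7 + 1 = 15.
  i=4: a_4=1, p_4 = 1*13 + 6 = 19, q_4 = 1*15 + 7 = 22.
  i=5: a_5=5, p_5 = 5*19 + 13 = 108, q_5 = 5*22 + 15 = 125.
q_5 = 125 > 24, so the last convergent with denominator <= 24 is p_4/q_4 = 19/22.
The closest fraction with denominator <= 24 is either p_4/q_4 or the intermediate fraction (k*p_4 + p_3)/(k*q_4 + q_3) with the largest k >= 1 whose denominator stays <= 24; these approach x as k grows, and every other convergent or intermediate fraction in range is farther away.
Largest k: floor((24 - q_3)/q_4) = floor((24 - 15)/22) = 0.
Since k = 0, no intermediate fraction beyond p_4/q_4 has denominator <= 24, so the convergent 19/22 is the closest (its error is |108*22 - 19*125|/(125*22) = 1/2750).

19/22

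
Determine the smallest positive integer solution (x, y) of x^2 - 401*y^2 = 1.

First expand sqrt(401) as a continued fraction. With x_i = (sqrt(401) + m_i)/d_i and (m_0, d_0) = (0, 1): a_0 = floor(sqrt(401)) = 20, since 20^2 = 400 <= 401 < 441 = 21^2.
Iterate m_{i+1} = d_i*a_i - m_i, d_{i+1} = (401 - m_{i+1}^2)/d_i, a_{i+1} = floor((a_0 + m_{i+1})/d_{i+1}):
  m_1 = 1*20 - 0 = 20, d_1 = (401 - 20^2)/1 = 1/1 = 1, a_1 = floor((20 + 20)/1) = 40.
  m_2 = 1*40 - 20 = 20, d_2 = (401 - 20^2)/1 = 1/1 = 1: (m_2, d_2) = (m_1, d_1) = (20, 1), so from here the quotient a_1 repeats; the period length is 1.
So sqrt(401) = [20; (40)] with period length k = 1.
k is odd, so (p_{k-1}, q_{k-1}) only solves x^2 - 401y^2 = -1 and the fundamental solution of x^2 - 401y^2 = 1 is (p_{2k-1}, q_{2k-1}) = (p_1, q_1); compute convergents through index 1, running through the period twice.
Convergents (p_i = a_i*p_{i-1} + p_{i-2}, q_i = a_i*q_{i-1} + q_{i-2} with p_{-2}=0, p_{-1}=1, q_{-2}=1, q_{-1}=0):
  i=0: a_0=20, p_0 = 20*1 + 0 = 20, q_0 = 20*0 + 1 = 1.
  i=1: a_1=40, p_1 = 40*20 + 1 = 801, q_1 = 40*1 + 0 = 40.
Indeed p_0^2 - 401*q_0^2 = 400 - 401 = -1, not +1.
Check: 801^2 - 401*40^2 = 641601 - 641600 = 1, so (x, y) = (801, 40) solves the equation, and by the theorem it is the least positive solution.

(x, y) = (801, 40)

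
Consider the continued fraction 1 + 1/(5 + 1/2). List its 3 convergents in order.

Using the convergent recurrence p_i = a_i*p_{i-1} + p_{i-2}, q_i = a_i*q_{i-1} + q_{i-2} with p_{-2}=0, p_{-1}=1, q_{-2}=1, q_{-1}=0:
  i=0: a_0=1, p_0 = 1*1 + 0 = 1, q_0 = 1*0 + 1 = 1.
  i=1: a_1=5, p_1 = 5*1 + 1 = 6, q_1 = 5*1 + 0 = 5.
  i=2: a_2=2, p_2 = 2*6 + 1 = 13, q_2 = 2*5 + 1 = 11.

1/1, 6/5, 13/11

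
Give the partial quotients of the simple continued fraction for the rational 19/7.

[2; 1, 2, 2]

Run the Euclidean algorithm on 19 and 7; the successive quotients are the partial quotients a_0, a_1, ... (each step inverts the fractional part left over by the previous one):
  19 = 2*7 + 5, so a_0 = 2.
  7 = 1*5 + 2, so a_1 = 1.
  5 = 2*2 + 1, so a_2 = 2.
  2 = 2*1 + 0, so a_3 = 2.
The remainder reaches 0 after 4 divisions, so the expansion has 4 partial quotients, read off in order.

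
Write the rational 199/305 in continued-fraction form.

Run the Euclidean algorithm on 199 and 305; the successive quotients are the partial quotients a_0, a_1, ... (each step inverts the fractional part left over by the previous one):
  199 = 0*305 + 199, so a_0 = 0.
  305 = 1*199 + 106, so a_1 = 1.
  199 = 1*106 + 93, so a_2 = 1.
  106 = 1*93 + 13, so a_3 = 1.
  93 = 7*13 + 2, so a_4 = 7.
  13 = 6*2 + 1, so a_5 = 6.
  2 = 2*1 + 0, so a_6 = 2.
The remainder reaches 0 after 7 divisions, so the expansion has 7 partial quotients, read off in order.

[0; 1, 1, 1, 7, 6, 2]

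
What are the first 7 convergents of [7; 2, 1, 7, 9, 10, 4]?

Using the convergent recurrence p_i = a_i*p_{i-1} + p_{i-2}, q_i = a_i*q_{i-1} + q_{i-2} with p_{-2}=0, p_{-1}=1, q_{-2}=1, q_{-1}=0:
  i=0: a_0=7, p_0 = 7*1 + 0 = 7, q_0 = 7*0 + 1 = 1.
  i=1: a_1=2, p_1 = 2*7 + 1 = 15, q_1 = 2*1 + 0 = 2.
  i=2: a_2=1, p_2 = 1*15 + 7 = 22, q_2 = 1*2 + 1 = 3.
  i=3: a_3=7, p_3 = 7*22 + 15 = 169, q_3 = 7*3 + 2 = 23.
  i=4: a_4=9, p_4 = 9*169 + 22 = 1543, q_4 = 9*23 + 3 = 210.
  i=5: a_5=10, p_5 = 10*1543 + 169 = 15599, q_5 = 10*210 + 23 = 2123.
  i=6: a_6=4, p_6 = 4*15599 + 1543 = 63939, q_6 = 4*2123 + 210 = 8702.

7/1, 15/2, 22/3, 169/23, 1543/210, 15599/2123, 63939/8702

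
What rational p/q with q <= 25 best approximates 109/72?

Expand x = 109/72 as a continued fraction with the Euclidean algorithm:
  109 = 1*72 + 37, so a_0 = 1.
  72 = 1*37 + 35, so a_1 = 1.
  37 = 1*35 + 2, so a_2 = 1.
  35 = 17*2 + 1, so a_3 = 17.
  2 = 2*1 + 0, so a_4 = 2.
so x = [1; 1, 1, 17, 2].
Convergents (p_i = a_i*p_{i-1} + p_{i-2}, q_i = a_i*q_{i-1} + q_{i-2} with p_{-2}=0, p_{-1}=1, q_{-2}=1, q_{-1}=0), until the denominator exceeds 25:
  i=0: a_0=1, p_0 = 1*1 + 0 = 1, q_0 = 1*0 + 1 = 1.
  i=1: a_1=1, p_1 = 1*1 + 1 = 2, q_1 = 1*1 + 0 = 1.
  i=2: a_2=1, p_2 = 1*2 + 1 = 3, q_2 = 1*1 + 1 = 2.
  i=3: a_3=17, p_3 = 17*3 + 2 = 53, q_3 = 17*2 + 1 = 35.
q_3 = 35 > 25, so the last convergent with denominator <= 25 is p_2/q_2 = 3/2.
The closest fraction with denominator <= 25 is either p_2/q_2 or the intermediate fraction (k*p_2 + p_1)/(k*q_2 + q_1) with the largest k >= 1 whose denominator stays <= 25; these approach x as k grows, and every other convergent or intermediate fraction in range is farther away.
Largest k: floor((25 - q_1)/q_2) = floor((25 - 1)/2) = 12.
That gives (12*3 + 2)/(12*2 + 1) = 38/25.
Compare the errors: |x - 3/2| = |109*2 - 3*72|/(72*2) = 2/144, and |x - 38/25| = |109*25 - 38*72|/(72*25) = 11/1800.
Cross-multiplying, 11*144 = 1584 < 3600 = 2*1800, so 11/1800 is smaller: the intermediate fraction 38/25 is closer to x than 3/2.

38/25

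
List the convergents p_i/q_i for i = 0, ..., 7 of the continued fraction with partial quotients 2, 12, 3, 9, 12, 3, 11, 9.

Using the convergent recurrence p_i = a_i*p_{i-1} + p_{i-2}, q_i = a_i*q_{i-1} + q_{i-2} with p_{-2}=0, p_{-1}=1, q_{-2}=1, q_{-1}=0:
  i=0: a_0=2, p_0 = 2*1 + 0 = 2, q_0 = 2*0 + 1 = 1.
  i=1: a_1=12, p_1 = 12*2 + 1 = 25, q_1 = 12*1 + 0 = 12.
  i=2: a_2=3, p_2 = 3*25 + 2 = 77, q_2 = 3*12 + 1 = 37.
  i=3: a_3=9, p_3 = 9*77 + 25 = 718, q_3 = 9*37 + 12 = 345.
  i=4: a_4=12, p_4 = 12*718 + 77 = 8693, q_4 = 12*345 + 37 = 4177.
  i=5: a_5=3, p_5 = 3*8693 + 718 = 26797, q_5 = 3*4177 + 345 = 12876.
  i=6: a_6=11, p_6 = 11*26797 + 8693 = 303460, q_6 = 11*12876 + 4177 = 145813.
  i=7: a_7=9, p_7 = 9*303460 + 26797 = 2757937, q_7 = 9*145813 + 12876 = 1325193.

2/1, 25/12, 77/37, 718/345, 8693/4177, 26797/12876, 303460/145813, 2757937/1325193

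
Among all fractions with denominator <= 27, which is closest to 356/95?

Expand x = 356/95 as a continued fraction with the Euclidean algorithm:
  356 = 3*95 + 71, so a_0 = 3.
  95 = 1*71 + 24, so a_1 = 1.
  71 = 2*24 + 23, so a_2 = 2.
  24 = 1*23 + 1, so a_3 = 1.
  23 = 23*1 + 0, so a_4 = 23.
so x = [3; 1, 2, 1, 23].
Convergents (p_i = a_i*p_{i-1} + p_{i-2}, q_i = a_i*q_{i-1} + q_{i-2} with p_{-2}=0, p_{-1}=1, q_{-2}=1, q_{-1}=0), until the denominator exceeds 27:
  i=0: a_0=3, p_0 = 3*1 + 0 = 3, q_0 = 3*0 + 1 = 1.
  i=1: a_1=1, p_1 = 1*3 + 1 = 4, q_1 = 1*1 + 0 = 1.
  i=2: a_2=2, p_2 = 2*4 + 3 = 11, q_2 = 2*1 + 1 = 3.
  i=3: a_3=1, p_3 = 1*11 + 4 = 15, q_3 = 1*3 + 1 = 4.
  i=4: a_4=23, p_4 = 23*15 + 11 = 356, q_4 = 23*4 + 3 = 95.
q_4 = 95 > 27, so the last convergent with denominator <= 27 is p_3/q_3 = 15/4.
The closest fraction with denominator <= 27 is either p_3/q_3 or the intermediate fraction (k*p_3 + p_2)/(k*q_3 + q_2) with the largest k >= 1 whose denominator stays <= 27; these approach x as k grows, and every other convergent or intermediate fraction in range is farther away.
Largest k: floor((27 - q_2)/q_3) = floor((27 - 3)/4) = 6.
That gives (6*15 + 11)/(6*4 + 3) = 101/27.
Compare the errors: |x - 15/4| = |356*4 - 15*95|/(95*4) = 1/380, and |x - 101/27| = |356*27 - 101*95|/(95*27) = 17/2565.
Cross-multiplying, 1*2565 = 2565 < 6460 = 17*380, so 1/380 is smaller: the convergent 15/4 is closer to x than 101/27.

15/4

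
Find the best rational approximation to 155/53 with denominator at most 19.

Expand x = 155/53 as a continued fraction with the Euclidean algorithm:
  155 = 2*53 + 49, so a_0 = 2.
  53 = 1*49 + 4, so a_1 = 1.
  49 = 12*4 + 1, so a_2 = 12.
  4 = 4*1 + 0, so a_3 = 4.
so x = [2; 1, 12, 4].
Convergents (p_i = a_i*p_{i-1} + p_{i-2}, q_i = a_i*q_{i-1} + q_{i-2} with p_{-2}=0, p_{-1}=1, q_{-2}=1, q_{-1}=0), until the denominator exceeds 19:
  i=0: a_0=2, p_0 = 2*1 + 0 = 2, q_0 = 2*0 + 1 = 1.
  i=1: a_1=1, p_1 = 1*2 + 1 = 3, q_1 = 1*1 + 0 = 1.
  i=2: a_2=12, p_2 = 12*3 + 2 = 38, q_2 = 12*1 + 1 = 13.
  i=3: a_3=4, p_3 = 4*38 + 3 = 155, q_3 = 4*13 + 1 = 53.
q_3 = 53 > 19, so the last convergent with denominator <= 19 is p_2/q_2 = 38/13.
The closest fraction with denominator <= 19 is either p_2/q_2 or the intermediate fraction (k*p_2 + p_1)/(k*q_2 + q_1) with the largest k >= 1 whose denominator stays <= 19; these approach x as k grows, and every other convergent or intermediate fraction in range is farther away.
Largest k: floor((19 - q_1)/q_2) = floor((19 - 1)/13) = 1.
That gives (1*38 + 3)/(1*13 + 1) = 41/14.
Compare the errors: |x - 38/13| = |155*13 - 38*53|/(53*13) = 1/689, and |x - 41/14| = |155*14 - 41*53|/(53*14) = 3/742.
Cross-multiplying, 1*742 = 742 < 2067 = 3*689, so 1/689 is smaller: the convergent 38/13 is closer to x than 41/14.

38/13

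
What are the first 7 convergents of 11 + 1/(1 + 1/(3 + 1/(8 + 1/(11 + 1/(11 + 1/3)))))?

11/1, 12/1, 47/4, 388/33, 4315/367, 47853/4070, 147874/12577

Using the convergent recurrence p_i = a_i*p_{i-1} + p_{i-2}, q_i = a_i*q_{i-1} + q_{i-2} with p_{-2}=0, p_{-1}=1, q_{-2}=1, q_{-1}=0:
  i=0: a_0=11, p_0 = 11*1 + 0 = 11, q_0 = 11*0 + 1 = 1.
  i=1: a_1=1, p_1 = 1*11 + 1 = 12, q_1 = 1*1 + 0 = 1.
  i=2: a_2=3, p_2 = 3*12 + 11 = 47, q_2 = 3*1 + 1 = 4.
  i=3: a_3=8, p_3 = 8*47 + 12 = 388, q_3 = 8*4 + 1 = 33.
  i=4: a_4=11, p_4 = 11*388 + 47 = 4315, q_4 = 11*33 + 4 = 367.
  i=5: a_5=11, p_5 = 11*4315 + 388 = 47853, q_5 = 11*367 + 33 = 4070.
  i=6: a_6=3, p_6 = 3*47853 + 4315 = 147874, q_6 = 3*4070 + 367 = 12577.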